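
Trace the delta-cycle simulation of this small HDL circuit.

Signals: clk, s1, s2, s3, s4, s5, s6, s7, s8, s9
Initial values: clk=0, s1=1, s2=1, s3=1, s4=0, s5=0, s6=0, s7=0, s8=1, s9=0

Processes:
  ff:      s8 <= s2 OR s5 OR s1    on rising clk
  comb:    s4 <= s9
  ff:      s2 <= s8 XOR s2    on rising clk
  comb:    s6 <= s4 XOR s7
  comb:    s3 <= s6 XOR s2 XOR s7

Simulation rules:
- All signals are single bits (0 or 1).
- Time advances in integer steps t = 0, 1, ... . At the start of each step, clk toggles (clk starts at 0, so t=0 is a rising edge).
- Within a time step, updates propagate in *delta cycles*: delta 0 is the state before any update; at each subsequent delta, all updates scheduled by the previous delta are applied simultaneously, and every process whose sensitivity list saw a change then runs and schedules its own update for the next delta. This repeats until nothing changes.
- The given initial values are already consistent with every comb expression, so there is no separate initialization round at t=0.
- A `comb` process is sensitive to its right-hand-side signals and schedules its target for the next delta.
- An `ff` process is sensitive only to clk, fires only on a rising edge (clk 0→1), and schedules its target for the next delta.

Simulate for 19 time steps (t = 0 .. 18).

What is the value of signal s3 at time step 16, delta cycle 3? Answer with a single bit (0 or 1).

[bits: clk,s2,s3,s5,s6,s8,s7,s1,s4,s9]
t=0: Δ0=0110010100 Δ1=1110010100 Δ2=1010010100 Δ3=1000010100 | 3Δ
t=1: Δ0=1000010100 Δ1=0000010100 | 1Δ
t=2: Δ0=0000010100 Δ1=1000010100 Δ2=1100010100 Δ3=1110010100 | 3Δ
t=3: Δ0=1110010100 Δ1=0110010100 | 1Δ
t=4: Δ0=0110010100 Δ1=1110010100 Δ2=1010010100 Δ3=1000010100 | 3Δ
t=5: Δ0=1000010100 Δ1=0000010100 | 1Δ
t=6: Δ0=0000010100 Δ1=1000010100 Δ2=1100010100 Δ3=1110010100 | 3Δ
t=7: Δ0=1110010100 Δ1=0110010100 | 1Δ
t=8: Δ0=0110010100 Δ1=1110010100 Δ2=1010010100 Δ3=1000010100 | 3Δ
t=9: Δ0=1000010100 Δ1=0000010100 | 1Δ
t=10: Δ0=0000010100 Δ1=1000010100 Δ2=1100010100 Δ3=1110010100 | 3Δ
t=11: Δ0=1110010100 Δ1=0110010100 | 1Δ
t=12: Δ0=0110010100 Δ1=1110010100 Δ2=1010010100 Δ3=1000010100 | 3Δ
t=13: Δ0=1000010100 Δ1=0000010100 | 1Δ
t=14: Δ0=0000010100 Δ1=1000010100 Δ2=1100010100 Δ3=1110010100 | 3Δ
t=15: Δ0=1110010100 Δ1=0110010100 | 1Δ
t=16: Δ0=0110010100 Δ1=1110010100 Δ2=1010010100 Δ3=1000010100 | 3Δ
t=17: Δ0=1000010100 Δ1=0000010100 | 1Δ
t=18: Δ0=0000010100 Δ1=1000010100 Δ2=1100010100 Δ3=1110010100 | 3Δ

0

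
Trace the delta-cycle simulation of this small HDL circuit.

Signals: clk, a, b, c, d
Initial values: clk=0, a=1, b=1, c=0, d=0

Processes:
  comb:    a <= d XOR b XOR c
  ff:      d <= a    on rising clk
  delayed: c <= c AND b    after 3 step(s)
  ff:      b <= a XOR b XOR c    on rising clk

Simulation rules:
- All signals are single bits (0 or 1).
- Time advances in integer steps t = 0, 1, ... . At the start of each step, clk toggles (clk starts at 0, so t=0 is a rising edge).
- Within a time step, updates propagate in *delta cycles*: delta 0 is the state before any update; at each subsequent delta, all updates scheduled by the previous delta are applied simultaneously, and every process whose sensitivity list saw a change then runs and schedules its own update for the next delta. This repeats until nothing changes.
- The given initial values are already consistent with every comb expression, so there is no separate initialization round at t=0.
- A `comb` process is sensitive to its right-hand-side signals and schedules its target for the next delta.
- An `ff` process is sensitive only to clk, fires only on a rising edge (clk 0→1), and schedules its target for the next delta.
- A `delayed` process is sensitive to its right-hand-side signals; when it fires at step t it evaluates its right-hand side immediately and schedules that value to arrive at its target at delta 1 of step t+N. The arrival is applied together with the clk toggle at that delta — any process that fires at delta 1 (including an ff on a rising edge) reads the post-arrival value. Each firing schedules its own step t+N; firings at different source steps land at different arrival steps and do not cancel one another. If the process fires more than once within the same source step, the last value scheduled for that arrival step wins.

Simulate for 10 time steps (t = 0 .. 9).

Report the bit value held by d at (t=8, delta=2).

1

t0.Δ0 clk=0 d=0 b=1 a=1 c=0
t0.Δ1 clk=1 d=0 b=1 a=1 c=0
t0.Δ2 clk=1 d=1 b=0 a=1 c=0
t1.Δ0 clk=1 d=1 b=0 a=1 c=0
t1.Δ1 clk=0 d=1 b=0 a=1 c=0
t2.Δ0 clk=0 d=1 b=0 a=1 c=0
t2.Δ1 clk=1 d=1 b=0 a=1 c=0
t2.Δ2 clk=1 d=1 b=1 a=1 c=0
t2.Δ3 clk=1 d=1 b=1 a=0 c=0
t3.Δ0 clk=1 d=1 b=1 a=0 c=0
t3.Δ1 clk=0 d=1 b=1 a=0 c=0
t4.Δ0 clk=0 d=1 b=1 a=0 c=0
t4.Δ1 clk=1 d=1 b=1 a=0 c=0
t4.Δ2 clk=1 d=0 b=1 a=0 c=0
t4.Δ3 clk=1 d=0 b=1 a=1 c=0
t5.Δ0 clk=1 d=0 b=1 a=1 c=0
t5.Δ1 clk=0 d=0 b=1 a=1 c=0
t6.Δ0 clk=0 d=0 b=1 a=1 c=0
t6.Δ1 clk=1 d=0 b=1 a=1 c=0
t6.Δ2 clk=1 d=1 b=0 a=1 c=0
t7.Δ0 clk=1 d=1 b=0 a=1 c=0
t7.Δ1 clk=0 d=1 b=0 a=1 c=0
t8.Δ0 clk=0 d=1 b=0 a=1 c=0
t8.Δ1 clk=1 d=1 b=0 a=1 c=0
t8.Δ2 clk=1 d=1 b=1 a=1 c=0
t8.Δ3 clk=1 d=1 b=1 a=0 c=0
t9.Δ0 clk=1 d=1 b=1 a=0 c=0
t9.Δ1 clk=0 d=1 b=1 a=0 c=0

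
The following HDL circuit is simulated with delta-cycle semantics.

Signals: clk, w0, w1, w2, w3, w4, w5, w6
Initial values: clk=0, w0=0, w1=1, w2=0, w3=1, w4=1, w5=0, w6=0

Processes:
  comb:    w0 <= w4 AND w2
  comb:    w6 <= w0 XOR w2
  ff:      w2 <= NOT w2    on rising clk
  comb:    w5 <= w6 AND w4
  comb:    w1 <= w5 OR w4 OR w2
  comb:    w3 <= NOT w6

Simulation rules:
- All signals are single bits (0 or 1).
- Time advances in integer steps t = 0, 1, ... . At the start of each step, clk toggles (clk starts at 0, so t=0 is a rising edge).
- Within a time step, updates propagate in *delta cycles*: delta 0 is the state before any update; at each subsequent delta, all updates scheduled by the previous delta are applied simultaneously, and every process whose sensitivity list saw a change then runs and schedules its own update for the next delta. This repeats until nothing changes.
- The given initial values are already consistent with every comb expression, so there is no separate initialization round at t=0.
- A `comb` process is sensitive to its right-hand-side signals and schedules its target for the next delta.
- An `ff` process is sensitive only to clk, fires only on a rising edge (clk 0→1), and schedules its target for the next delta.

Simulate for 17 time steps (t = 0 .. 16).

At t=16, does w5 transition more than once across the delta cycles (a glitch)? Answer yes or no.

yes

t0.Δ0 w6=0 w2=0 clk=0 w1=1 w5=0 w0=0 w4=1 w3=1
t0.Δ1 w6=0 w2=0 clk=1 w1=1 w5=0 w0=0 w4=1 w3=1
t0.Δ2 w6=0 w2=1 clk=1 w1=1 w5=0 w0=0 w4=1 w3=1
t0.Δ3 w6=1 w2=1 clk=1 w1=1 w5=0 w0=1 w4=1 w3=1
t0.Δ4 w6=0 w2=1 clk=1 w1=1 w5=1 w0=1 w4=1 w3=0
t0.Δ5 w6=0 w2=1 clk=1 w1=1 w5=0 w0=1 w4=1 w3=1
t1.Δ0 w6=0 w2=1 clk=1 w1=1 w5=0 w0=1 w4=1 w3=1
t1.Δ1 w6=0 w2=1 clk=0 w1=1 w5=0 w0=1 w4=1 w3=1
t2.Δ0 w6=0 w2=1 clk=0 w1=1 w5=0 w0=1 w4=1 w3=1
t2.Δ1 w6=0 w2=1 clk=1 w1=1 w5=0 w0=1 w4=1 w3=1
t2.Δ2 w6=0 w2=0 clk=1 w1=1 w5=0 w0=1 w4=1 w3=1
t2.Δ3 w6=1 w2=0 clk=1 w1=1 w5=0 w0=0 w4=1 w3=1
t2.Δ4 w6=0 w2=0 clk=1 w1=1 w5=1 w0=0 w4=1 w3=0
t2.Δ5 w6=0 w2=0 clk=1 w1=1 w5=0 w0=0 w4=1 w3=1
t3.Δ0 w6=0 w2=0 clk=1 w1=1 w5=0 w0=0 w4=1 w3=1
t3.Δ1 w6=0 w2=0 clk=0 w1=1 w5=0 w0=0 w4=1 w3=1
t4.Δ0 w6=0 w2=0 clk=0 w1=1 w5=0 w0=0 w4=1 w3=1
t4.Δ1 w6=0 w2=0 clk=1 w1=1 w5=0 w0=0 w4=1 w3=1
t4.Δ2 w6=0 w2=1 clk=1 w1=1 w5=0 w0=0 w4=1 w3=1
t4.Δ3 w6=1 w2=1 clk=1 w1=1 w5=0 w0=1 w4=1 w3=1
t4.Δ4 w6=0 w2=1 clk=1 w1=1 w5=1 w0=1 w4=1 w3=0
t4.Δ5 w6=0 w2=1 clk=1 w1=1 w5=0 w0=1 w4=1 w3=1
t5.Δ0 w6=0 w2=1 clk=1 w1=1 w5=0 w0=1 w4=1 w3=1
t5.Δ1 w6=0 w2=1 clk=0 w1=1 w5=0 w0=1 w4=1 w3=1
t6.Δ0 w6=0 w2=1 clk=0 w1=1 w5=0 w0=1 w4=1 w3=1
t6.Δ1 w6=0 w2=1 clk=1 w1=1 w5=0 w0=1 w4=1 w3=1
t6.Δ2 w6=0 w2=0 clk=1 w1=1 w5=0 w0=1 w4=1 w3=1
t6.Δ3 w6=1 w2=0 clk=1 w1=1 w5=0 w0=0 w4=1 w3=1
t6.Δ4 w6=0 w2=0 clk=1 w1=1 w5=1 w0=0 w4=1 w3=0
t6.Δ5 w6=0 w2=0 clk=1 w1=1 w5=0 w0=0 w4=1 w3=1
t7.Δ0 w6=0 w2=0 clk=1 w1=1 w5=0 w0=0 w4=1 w3=1
t7.Δ1 w6=0 w2=0 clk=0 w1=1 w5=0 w0=0 w4=1 w3=1
t8.Δ0 w6=0 w2=0 clk=0 w1=1 w5=0 w0=0 w4=1 w3=1
t8.Δ1 w6=0 w2=0 clk=1 w1=1 w5=0 w0=0 w4=1 w3=1
t8.Δ2 w6=0 w2=1 clk=1 w1=1 w5=0 w0=0 w4=1 w3=1
t8.Δ3 w6=1 w2=1 clk=1 w1=1 w5=0 w0=1 w4=1 w3=1
t8.Δ4 w6=0 w2=1 clk=1 w1=1 w5=1 w0=1 w4=1 w3=0
t8.Δ5 w6=0 w2=1 clk=1 w1=1 w5=0 w0=1 w4=1 w3=1
t9.Δ0 w6=0 w2=1 clk=1 w1=1 w5=0 w0=1 w4=1 w3=1
t9.Δ1 w6=0 w2=1 clk=0 w1=1 w5=0 w0=1 w4=1 w3=1
t10.Δ0 w6=0 w2=1 clk=0 w1=1 w5=0 w0=1 w4=1 w3=1
t10.Δ1 w6=0 w2=1 clk=1 w1=1 w5=0 w0=1 w4=1 w3=1
t10.Δ2 w6=0 w2=0 clk=1 w1=1 w5=0 w0=1 w4=1 w3=1
t10.Δ3 w6=1 w2=0 clk=1 w1=1 w5=0 w0=0 w4=1 w3=1
t10.Δ4 w6=0 w2=0 clk=1 w1=1 w5=1 w0=0 w4=1 w3=0
t10.Δ5 w6=0 w2=0 clk=1 w1=1 w5=0 w0=0 w4=1 w3=1
t11.Δ0 w6=0 w2=0 clk=1 w1=1 w5=0 w0=0 w4=1 w3=1
t11.Δ1 w6=0 w2=0 clk=0 w1=1 w5=0 w0=0 w4=1 w3=1
t12.Δ0 w6=0 w2=0 clk=0 w1=1 w5=0 w0=0 w4=1 w3=1
t12.Δ1 w6=0 w2=0 clk=1 w1=1 w5=0 w0=0 w4=1 w3=1
t12.Δ2 w6=0 w2=1 clk=1 w1=1 w5=0 w0=0 w4=1 w3=1
t12.Δ3 w6=1 w2=1 clk=1 w1=1 w5=0 w0=1 w4=1 w3=1
t12.Δ4 w6=0 w2=1 clk=1 w1=1 w5=1 w0=1 w4=1 w3=0
t12.Δ5 w6=0 w2=1 clk=1 w1=1 w5=0 w0=1 w4=1 w3=1
t13.Δ0 w6=0 w2=1 clk=1 w1=1 w5=0 w0=1 w4=1 w3=1
t13.Δ1 w6=0 w2=1 clk=0 w1=1 w5=0 w0=1 w4=1 w3=1
t14.Δ0 w6=0 w2=1 clk=0 w1=1 w5=0 w0=1 w4=1 w3=1
t14.Δ1 w6=0 w2=1 clk=1 w1=1 w5=0 w0=1 w4=1 w3=1
t14.Δ2 w6=0 w2=0 clk=1 w1=1 w5=0 w0=1 w4=1 w3=1
t14.Δ3 w6=1 w2=0 clk=1 w1=1 w5=0 w0=0 w4=1 w3=1
t14.Δ4 w6=0 w2=0 clk=1 w1=1 w5=1 w0=0 w4=1 w3=0
t14.Δ5 w6=0 w2=0 clk=1 w1=1 w5=0 w0=0 w4=1 w3=1
t15.Δ0 w6=0 w2=0 clk=1 w1=1 w5=0 w0=0 w4=1 w3=1
t15.Δ1 w6=0 w2=0 clk=0 w1=1 w5=0 w0=0 w4=1 w3=1
t16.Δ0 w6=0 w2=0 clk=0 w1=1 w5=0 w0=0 w4=1 w3=1
t16.Δ1 w6=0 w2=0 clk=1 w1=1 w5=0 w0=0 w4=1 w3=1
t16.Δ2 w6=0 w2=1 clk=1 w1=1 w5=0 w0=0 w4=1 w3=1
t16.Δ3 w6=1 w2=1 clk=1 w1=1 w5=0 w0=1 w4=1 w3=1
t16.Δ4 w6=0 w2=1 clk=1 w1=1 w5=1 w0=1 w4=1 w3=0
t16.Δ5 w6=0 w2=1 clk=1 w1=1 w5=0 w0=1 w4=1 w3=1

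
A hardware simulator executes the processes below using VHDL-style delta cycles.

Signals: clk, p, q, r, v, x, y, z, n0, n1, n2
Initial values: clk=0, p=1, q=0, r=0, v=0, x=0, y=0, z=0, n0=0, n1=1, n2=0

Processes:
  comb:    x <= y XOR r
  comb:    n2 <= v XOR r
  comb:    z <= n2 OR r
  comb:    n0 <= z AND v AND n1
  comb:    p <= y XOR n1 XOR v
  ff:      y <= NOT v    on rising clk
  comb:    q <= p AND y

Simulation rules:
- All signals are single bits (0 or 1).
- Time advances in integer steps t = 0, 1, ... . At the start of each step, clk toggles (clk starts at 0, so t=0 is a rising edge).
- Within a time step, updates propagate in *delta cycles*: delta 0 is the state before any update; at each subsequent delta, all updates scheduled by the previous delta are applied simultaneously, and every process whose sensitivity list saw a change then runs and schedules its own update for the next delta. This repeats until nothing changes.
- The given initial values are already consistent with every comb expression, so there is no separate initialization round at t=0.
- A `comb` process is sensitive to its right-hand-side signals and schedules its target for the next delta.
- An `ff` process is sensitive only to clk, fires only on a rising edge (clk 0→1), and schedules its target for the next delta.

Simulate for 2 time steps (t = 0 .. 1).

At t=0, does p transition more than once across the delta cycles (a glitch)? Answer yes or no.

no

t0.Δ0 x=0 r=0 y=0 z=0 v=0 n0=0 n1=1 clk=0 n2=0 q=0 p=1
t0.Δ1 x=0 r=0 y=0 z=0 v=0 n0=0 n1=1 clk=1 n2=0 q=0 p=1
t0.Δ2 x=0 r=0 y=1 z=0 v=0 n0=0 n1=1 clk=1 n2=0 q=0 p=1
t0.Δ3 x=1 r=0 y=1 z=0 v=0 n0=0 n1=1 clk=1 n2=0 q=1 p=0
t0.Δ4 x=1 r=0 y=1 z=0 v=0 n0=0 n1=1 clk=1 n2=0 q=0 p=0
t1.Δ0 x=1 r=0 y=1 z=0 v=0 n0=0 n1=1 clk=1 n2=0 q=0 p=0
t1.Δ1 x=1 r=0 y=1 z=0 v=0 n0=0 n1=1 clk=0 n2=0 q=0 p=0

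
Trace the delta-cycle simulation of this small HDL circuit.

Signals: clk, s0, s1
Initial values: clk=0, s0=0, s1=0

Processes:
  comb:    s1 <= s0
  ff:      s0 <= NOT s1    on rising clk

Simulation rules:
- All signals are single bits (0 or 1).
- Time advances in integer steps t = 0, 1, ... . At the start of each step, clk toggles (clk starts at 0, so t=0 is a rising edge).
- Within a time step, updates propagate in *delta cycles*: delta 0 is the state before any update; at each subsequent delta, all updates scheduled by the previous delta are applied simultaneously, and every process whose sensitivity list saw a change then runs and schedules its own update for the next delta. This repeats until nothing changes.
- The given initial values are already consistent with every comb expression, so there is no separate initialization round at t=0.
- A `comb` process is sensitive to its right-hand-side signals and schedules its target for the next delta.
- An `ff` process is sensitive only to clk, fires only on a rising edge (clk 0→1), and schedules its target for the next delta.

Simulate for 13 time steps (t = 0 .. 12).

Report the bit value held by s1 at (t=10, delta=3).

0

[bits: s0,s1,clk]
t=0: Δ0=000 Δ1=001 Δ2=101 Δ3=111 | 3Δ
t=1: Δ0=111 Δ1=110 | 1Δ
t=2: Δ0=110 Δ1=111 Δ2=011 Δ3=001 | 3Δ
t=3: Δ0=001 Δ1=000 | 1Δ
t=4: Δ0=000 Δ1=001 Δ2=101 Δ3=111 | 3Δ
t=5: Δ0=111 Δ1=110 | 1Δ
t=6: Δ0=110 Δ1=111 Δ2=011 Δ3=001 | 3Δ
t=7: Δ0=001 Δ1=000 | 1Δ
t=8: Δ0=000 Δ1=001 Δ2=101 Δ3=111 | 3Δ
t=9: Δ0=111 Δ1=110 | 1Δ
t=10: Δ0=110 Δ1=111 Δ2=011 Δ3=001 | 3Δ
t=11: Δ0=001 Δ1=000 | 1Δ
t=12: Δ0=000 Δ1=001 Δ2=101 Δ3=111 | 3Δ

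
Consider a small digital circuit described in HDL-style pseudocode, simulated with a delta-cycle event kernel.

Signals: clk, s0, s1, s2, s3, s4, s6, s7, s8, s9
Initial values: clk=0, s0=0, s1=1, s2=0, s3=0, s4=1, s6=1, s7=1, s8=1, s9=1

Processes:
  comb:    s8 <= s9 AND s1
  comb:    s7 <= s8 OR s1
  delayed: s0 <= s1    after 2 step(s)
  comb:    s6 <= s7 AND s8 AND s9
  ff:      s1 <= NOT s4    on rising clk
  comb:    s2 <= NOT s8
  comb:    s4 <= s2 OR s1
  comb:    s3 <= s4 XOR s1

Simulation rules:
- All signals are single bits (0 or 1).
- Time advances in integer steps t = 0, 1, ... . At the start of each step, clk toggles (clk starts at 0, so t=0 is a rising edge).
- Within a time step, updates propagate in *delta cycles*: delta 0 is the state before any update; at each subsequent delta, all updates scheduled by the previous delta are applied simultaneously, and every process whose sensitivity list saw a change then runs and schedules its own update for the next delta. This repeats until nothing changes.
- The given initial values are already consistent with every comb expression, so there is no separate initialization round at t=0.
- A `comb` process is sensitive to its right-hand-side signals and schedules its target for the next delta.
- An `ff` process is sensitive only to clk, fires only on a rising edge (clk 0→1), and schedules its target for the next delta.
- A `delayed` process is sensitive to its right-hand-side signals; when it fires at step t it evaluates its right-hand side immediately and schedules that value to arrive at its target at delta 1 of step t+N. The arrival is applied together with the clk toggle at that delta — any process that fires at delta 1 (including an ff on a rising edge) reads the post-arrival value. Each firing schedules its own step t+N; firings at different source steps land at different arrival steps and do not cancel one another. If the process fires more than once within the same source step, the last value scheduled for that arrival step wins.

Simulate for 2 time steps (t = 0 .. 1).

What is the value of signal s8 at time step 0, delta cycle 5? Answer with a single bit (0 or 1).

t=0 Δ0: s2=0 s3=0 s6=1 s9=1 clk=0 s8=1 s4=1 s7=1 s1=1 s0=0
  Δ1: clk:0→1
  Δ2: s1:1→0
  Δ3: s3:0→1, s8:1→0, s4:1→0
  Δ4: s2:0→1, s3:1→0, s6:1→0, s7:1→0
  Δ5: s4:0→1
  Δ6: s3:0→1
  (6Δ to stable)
t=1 Δ0: s2=1 s3=1 s6=0 s9=1 clk=1 s8=0 s4=1 s7=0 s1=0 s0=0
  Δ1: clk:1→0
  (1Δ to stable)

0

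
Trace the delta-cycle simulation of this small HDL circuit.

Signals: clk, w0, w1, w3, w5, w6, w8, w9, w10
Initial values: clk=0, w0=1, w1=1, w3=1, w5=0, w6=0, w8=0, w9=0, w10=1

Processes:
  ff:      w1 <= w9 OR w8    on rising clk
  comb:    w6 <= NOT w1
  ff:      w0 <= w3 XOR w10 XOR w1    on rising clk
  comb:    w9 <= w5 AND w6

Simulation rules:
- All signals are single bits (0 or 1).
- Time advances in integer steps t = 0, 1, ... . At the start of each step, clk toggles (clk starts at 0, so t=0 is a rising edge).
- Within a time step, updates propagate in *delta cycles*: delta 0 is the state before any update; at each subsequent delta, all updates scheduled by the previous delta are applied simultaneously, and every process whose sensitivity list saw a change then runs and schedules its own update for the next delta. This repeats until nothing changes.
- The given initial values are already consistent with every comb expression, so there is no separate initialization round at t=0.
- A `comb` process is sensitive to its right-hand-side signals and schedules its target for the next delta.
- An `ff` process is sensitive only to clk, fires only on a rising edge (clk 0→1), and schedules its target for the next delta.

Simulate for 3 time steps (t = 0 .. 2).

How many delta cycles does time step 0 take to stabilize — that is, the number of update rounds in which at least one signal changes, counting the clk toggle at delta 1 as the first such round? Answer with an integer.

3

t0.Δ0 w8=0 w9=0 w10=1 w3=1 w0=1 w5=0 w6=0 clk=0 w1=1
t0.Δ1 w8=0 w9=0 w10=1 w3=1 w0=1 w5=0 w6=0 clk=1 w1=1
t0.Δ2 w8=0 w9=0 w10=1 w3=1 w0=1 w5=0 w6=0 clk=1 w1=0
t0.Δ3 w8=0 w9=0 w10=1 w3=1 w0=1 w5=0 w6=1 clk=1 w1=0
t1.Δ0 w8=0 w9=0 w10=1 w3=1 w0=1 w5=0 w6=1 clk=1 w1=0
t1.Δ1 w8=0 w9=0 w10=1 w3=1 w0=1 w5=0 w6=1 clk=0 w1=0
t2.Δ0 w8=0 w9=0 w10=1 w3=1 w0=1 w5=0 w6=1 clk=0 w1=0
t2.Δ1 w8=0 w9=0 w10=1 w3=1 w0=1 w5=0 w6=1 clk=1 w1=0
t2.Δ2 w8=0 w9=0 w10=1 w3=1 w0=0 w5=0 w6=1 clk=1 w1=0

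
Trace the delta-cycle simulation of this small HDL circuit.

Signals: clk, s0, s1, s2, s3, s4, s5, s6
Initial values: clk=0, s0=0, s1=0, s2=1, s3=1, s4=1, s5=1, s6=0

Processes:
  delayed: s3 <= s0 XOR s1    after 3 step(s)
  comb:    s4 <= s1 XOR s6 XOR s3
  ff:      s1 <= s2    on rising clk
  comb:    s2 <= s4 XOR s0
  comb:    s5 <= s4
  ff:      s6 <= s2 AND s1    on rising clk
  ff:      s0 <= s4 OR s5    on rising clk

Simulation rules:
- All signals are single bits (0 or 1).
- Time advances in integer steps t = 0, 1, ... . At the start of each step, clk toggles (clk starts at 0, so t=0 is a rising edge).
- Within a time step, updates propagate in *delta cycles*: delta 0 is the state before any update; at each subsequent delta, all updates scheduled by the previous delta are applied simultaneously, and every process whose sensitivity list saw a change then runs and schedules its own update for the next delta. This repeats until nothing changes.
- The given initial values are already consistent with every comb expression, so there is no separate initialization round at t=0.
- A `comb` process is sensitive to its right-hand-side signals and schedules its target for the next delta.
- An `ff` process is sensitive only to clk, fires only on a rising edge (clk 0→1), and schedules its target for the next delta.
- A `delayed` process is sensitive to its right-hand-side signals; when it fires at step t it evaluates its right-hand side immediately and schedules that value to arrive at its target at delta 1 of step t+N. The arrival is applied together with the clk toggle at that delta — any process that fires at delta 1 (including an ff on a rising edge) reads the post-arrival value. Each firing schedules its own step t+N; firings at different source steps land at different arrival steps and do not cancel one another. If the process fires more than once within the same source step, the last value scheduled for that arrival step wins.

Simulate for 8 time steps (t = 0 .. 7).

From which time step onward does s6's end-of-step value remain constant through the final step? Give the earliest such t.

4

t=0 Δ0: s5=1 s6=0 s0=0 s4=1 s2=1 s3=1 s1=0 clk=0
  Δ1: clk:0→1
  Δ2: s0:0→1, s1:0→1
  Δ3: s4:1→0, s2:1→0
  Δ4: s5:1→0, s2:0→1
  (4Δ to stable)
t=1 Δ0: s5=0 s6=0 s0=1 s4=0 s2=1 s3=1 s1=1 clk=1
  Δ1: clk:1→0
  (1Δ to stable)
t=2 Δ0: s5=0 s6=0 s0=1 s4=0 s2=1 s3=1 s1=1 clk=0
  Δ1: clk:0→1
  Δ2: s6:0→1, s0:1→0
  Δ3: s4:0→1, s2:1→0
  Δ4: s5:0→1, s2:0→1
  (4Δ to stable)
t=3 Δ0: s5=1 s6=1 s0=0 s4=1 s2=1 s3=1 s1=1 clk=1
  Δ1: s3:1→0, clk:1→0
  Δ2: s4:1→0
  Δ3: s5:1→0, s2:1→0
  (3Δ to stable)
t=4 Δ0: s5=0 s6=1 s0=0 s4=0 s2=0 s3=0 s1=1 clk=0
  Δ1: clk:0→1
  Δ2: s6:1→0, s1:1→0
  (2Δ to stable)
t=5 Δ0: s5=0 s6=0 s0=0 s4=0 s2=0 s3=0 s1=0 clk=1
  Δ1: s3:0→1, clk:1→0
  Δ2: s4:0→1
  Δ3: s5:0→1, s2:0→1
  (3Δ to stable)
t=6 Δ0: s5=1 s6=0 s0=0 s4=1 s2=1 s3=1 s1=0 clk=0
  Δ1: clk:0→1
  Δ2: s0:0→1, s1:0→1
  Δ3: s4:1→0, s2:1→0
  Δ4: s5:1→0, s2:0→1
  (4Δ to stable)
t=7 Δ0: s5=0 s6=0 s0=1 s4=0 s2=1 s3=1 s1=1 clk=1
  Δ1: s3:1→0, clk:1→0
  Δ2: s4:0→1
  Δ3: s5:0→1, s2:1→0
  (3Δ to stable)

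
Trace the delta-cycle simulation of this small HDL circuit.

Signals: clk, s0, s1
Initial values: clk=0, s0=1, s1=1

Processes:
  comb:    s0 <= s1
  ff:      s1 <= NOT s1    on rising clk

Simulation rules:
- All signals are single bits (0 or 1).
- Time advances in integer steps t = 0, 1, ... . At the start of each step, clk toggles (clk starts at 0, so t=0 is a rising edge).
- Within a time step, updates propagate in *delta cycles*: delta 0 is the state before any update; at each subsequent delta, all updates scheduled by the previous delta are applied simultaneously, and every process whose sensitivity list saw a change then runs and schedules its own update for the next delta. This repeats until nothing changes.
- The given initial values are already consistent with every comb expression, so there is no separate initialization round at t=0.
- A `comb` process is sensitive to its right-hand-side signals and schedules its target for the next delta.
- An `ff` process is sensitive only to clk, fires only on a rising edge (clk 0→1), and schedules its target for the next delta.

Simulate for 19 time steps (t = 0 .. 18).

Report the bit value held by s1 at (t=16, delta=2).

[bits: s0,clk,s1]
t=0: Δ0=101 Δ1=111 Δ2=110 Δ3=010 | 3Δ
t=1: Δ0=010 Δ1=000 | 1Δ
t=2: Δ0=000 Δ1=010 Δ2=011 Δ3=111 | 3Δ
t=3: Δ0=111 Δ1=101 | 1Δ
t=4: Δ0=101 Δ1=111 Δ2=110 Δ3=010 | 3Δ
t=5: Δ0=010 Δ1=000 | 1Δ
t=6: Δ0=000 Δ1=010 Δ2=011 Δ3=111 | 3Δ
t=7: Δ0=111 Δ1=101 | 1Δ
t=8: Δ0=101 Δ1=111 Δ2=110 Δ3=010 | 3Δ
t=9: Δ0=010 Δ1=000 | 1Δ
t=10: Δ0=000 Δ1=010 Δ2=011 Δ3=111 | 3Δ
t=11: Δ0=111 Δ1=101 | 1Δ
t=12: Δ0=101 Δ1=111 Δ2=110 Δ3=010 | 3Δ
t=13: Δ0=010 Δ1=000 | 1Δ
t=14: Δ0=000 Δ1=010 Δ2=011 Δ3=111 | 3Δ
t=15: Δ0=111 Δ1=101 | 1Δ
t=16: Δ0=101 Δ1=111 Δ2=110 Δ3=010 | 3Δ
t=17: Δ0=010 Δ1=000 | 1Δ
t=18: Δ0=000 Δ1=010 Δ2=011 Δ3=111 | 3Δ

0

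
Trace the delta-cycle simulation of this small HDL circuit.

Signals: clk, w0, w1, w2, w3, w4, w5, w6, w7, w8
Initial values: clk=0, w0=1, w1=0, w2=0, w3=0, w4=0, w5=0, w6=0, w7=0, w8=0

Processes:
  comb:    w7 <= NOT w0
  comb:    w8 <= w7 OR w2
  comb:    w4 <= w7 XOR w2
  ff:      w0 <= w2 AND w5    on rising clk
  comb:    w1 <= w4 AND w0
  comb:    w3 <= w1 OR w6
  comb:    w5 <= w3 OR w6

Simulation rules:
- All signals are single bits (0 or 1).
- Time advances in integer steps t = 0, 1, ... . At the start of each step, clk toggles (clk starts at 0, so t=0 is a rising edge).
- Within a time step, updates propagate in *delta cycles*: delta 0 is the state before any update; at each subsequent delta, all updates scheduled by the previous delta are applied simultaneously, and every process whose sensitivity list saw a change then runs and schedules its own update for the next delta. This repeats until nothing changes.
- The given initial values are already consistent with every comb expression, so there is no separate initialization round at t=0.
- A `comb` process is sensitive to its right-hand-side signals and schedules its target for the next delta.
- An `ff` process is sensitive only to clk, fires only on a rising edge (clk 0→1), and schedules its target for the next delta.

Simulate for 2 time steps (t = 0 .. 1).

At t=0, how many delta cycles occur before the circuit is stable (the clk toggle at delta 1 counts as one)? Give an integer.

[bits: w5,w8,clk,w2,w0,w7,w6,w4,w1,w3]
t=0: Δ0=0000100000 Δ1=0010100000 Δ2=0010000000 Δ3=0010010000 Δ4=0110010100 | 4Δ
t=1: Δ0=0110010100 Δ1=0100010100 | 1Δ

4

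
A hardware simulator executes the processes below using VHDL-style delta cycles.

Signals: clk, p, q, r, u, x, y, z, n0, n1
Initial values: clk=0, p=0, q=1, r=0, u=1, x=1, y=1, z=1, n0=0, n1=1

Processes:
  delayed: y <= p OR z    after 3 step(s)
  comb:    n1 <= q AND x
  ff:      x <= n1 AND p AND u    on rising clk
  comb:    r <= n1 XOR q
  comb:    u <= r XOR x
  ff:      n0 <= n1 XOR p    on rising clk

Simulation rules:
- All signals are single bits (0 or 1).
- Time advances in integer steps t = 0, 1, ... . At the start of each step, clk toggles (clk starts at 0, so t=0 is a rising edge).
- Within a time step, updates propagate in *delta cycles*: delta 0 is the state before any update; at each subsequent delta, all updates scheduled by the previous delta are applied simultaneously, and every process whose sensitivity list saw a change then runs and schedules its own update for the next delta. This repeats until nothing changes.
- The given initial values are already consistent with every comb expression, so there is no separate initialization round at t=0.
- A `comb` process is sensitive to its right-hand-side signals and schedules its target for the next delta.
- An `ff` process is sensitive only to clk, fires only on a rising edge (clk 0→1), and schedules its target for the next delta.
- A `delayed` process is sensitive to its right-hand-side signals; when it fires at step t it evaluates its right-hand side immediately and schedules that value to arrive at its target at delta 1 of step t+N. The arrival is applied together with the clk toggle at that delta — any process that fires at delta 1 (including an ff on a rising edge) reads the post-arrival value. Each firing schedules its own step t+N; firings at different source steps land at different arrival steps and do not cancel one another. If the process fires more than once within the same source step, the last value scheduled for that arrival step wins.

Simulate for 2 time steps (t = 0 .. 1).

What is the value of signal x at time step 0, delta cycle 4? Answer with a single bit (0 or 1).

[bits: q,p,r,clk,y,u,n0,x,z,n1]
t=0: Δ0=1000110111 Δ1=1001110111 Δ2=1001111011 Δ3=1001101010 Δ4=1011101010 Δ5=1011111010 | 5Δ
t=1: Δ0=1011111010 Δ1=1010111010 | 1Δ

0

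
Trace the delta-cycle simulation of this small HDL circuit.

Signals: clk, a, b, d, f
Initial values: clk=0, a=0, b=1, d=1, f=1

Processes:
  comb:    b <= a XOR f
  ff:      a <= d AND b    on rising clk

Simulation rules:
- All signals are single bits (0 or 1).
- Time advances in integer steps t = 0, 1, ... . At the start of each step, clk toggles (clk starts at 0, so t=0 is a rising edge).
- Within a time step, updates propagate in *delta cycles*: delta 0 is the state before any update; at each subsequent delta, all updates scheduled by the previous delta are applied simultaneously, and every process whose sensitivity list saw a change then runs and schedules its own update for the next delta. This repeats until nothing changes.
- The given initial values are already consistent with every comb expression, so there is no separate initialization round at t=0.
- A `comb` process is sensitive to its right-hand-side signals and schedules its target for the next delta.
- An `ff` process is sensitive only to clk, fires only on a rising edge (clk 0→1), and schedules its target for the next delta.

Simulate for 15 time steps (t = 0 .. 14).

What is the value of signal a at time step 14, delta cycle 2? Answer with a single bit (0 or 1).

t0.Δ0 d=1 b=1 clk=0 f=1 a=0
t0.Δ1 d=1 b=1 clk=1 f=1 a=0
t0.Δ2 d=1 b=1 clk=1 f=1 a=1
t0.Δ3 d=1 b=0 clk=1 f=1 a=1
t1.Δ0 d=1 b=0 clk=1 f=1 a=1
t1.Δ1 d=1 b=0 clk=0 f=1 a=1
t2.Δ0 d=1 b=0 clk=0 f=1 a=1
t2.Δ1 d=1 b=0 clk=1 f=1 a=1
t2.Δ2 d=1 b=0 clk=1 f=1 a=0
t2.Δ3 d=1 b=1 clk=1 f=1 a=0
t3.Δ0 d=1 b=1 clk=1 f=1 a=0
t3.Δ1 d=1 b=1 clk=0 f=1 a=0
t4.Δ0 d=1 b=1 clk=0 f=1 a=0
t4.Δ1 d=1 b=1 clk=1 f=1 a=0
t4.Δ2 d=1 b=1 clk=1 f=1 a=1
t4.Δ3 d=1 b=0 clk=1 f=1 a=1
t5.Δ0 d=1 b=0 clk=1 f=1 a=1
t5.Δ1 d=1 b=0 clk=0 f=1 a=1
t6.Δ0 d=1 b=0 clk=0 f=1 a=1
t6.Δ1 d=1 b=0 clk=1 f=1 a=1
t6.Δ2 d=1 b=0 clk=1 f=1 a=0
t6.Δ3 d=1 b=1 clk=1 f=1 a=0
t7.Δ0 d=1 b=1 clk=1 f=1 a=0
t7.Δ1 d=1 b=1 clk=0 f=1 a=0
t8.Δ0 d=1 b=1 clk=0 f=1 a=0
t8.Δ1 d=1 b=1 clk=1 f=1 a=0
t8.Δ2 d=1 b=1 clk=1 f=1 a=1
t8.Δ3 d=1 b=0 clk=1 f=1 a=1
t9.Δ0 d=1 b=0 clk=1 f=1 a=1
t9.Δ1 d=1 b=0 clk=0 f=1 a=1
t10.Δ0 d=1 b=0 clk=0 f=1 a=1
t10.Δ1 d=1 b=0 clk=1 f=1 a=1
t10.Δ2 d=1 b=0 clk=1 f=1 a=0
t10.Δ3 d=1 b=1 clk=1 f=1 a=0
t11.Δ0 d=1 b=1 clk=1 f=1 a=0
t11.Δ1 d=1 b=1 clk=0 f=1 a=0
t12.Δ0 d=1 b=1 clk=0 f=1 a=0
t12.Δ1 d=1 b=1 clk=1 f=1 a=0
t12.Δ2 d=1 b=1 clk=1 f=1 a=1
t12.Δ3 d=1 b=0 clk=1 f=1 a=1
t13.Δ0 d=1 b=0 clk=1 f=1 a=1
t13.Δ1 d=1 b=0 clk=0 f=1 a=1
t14.Δ0 d=1 b=0 clk=0 f=1 a=1
t14.Δ1 d=1 b=0 clk=1 f=1 a=1
t14.Δ2 d=1 b=0 clk=1 f=1 a=0
t14.Δ3 d=1 b=1 clk=1 f=1 a=0

0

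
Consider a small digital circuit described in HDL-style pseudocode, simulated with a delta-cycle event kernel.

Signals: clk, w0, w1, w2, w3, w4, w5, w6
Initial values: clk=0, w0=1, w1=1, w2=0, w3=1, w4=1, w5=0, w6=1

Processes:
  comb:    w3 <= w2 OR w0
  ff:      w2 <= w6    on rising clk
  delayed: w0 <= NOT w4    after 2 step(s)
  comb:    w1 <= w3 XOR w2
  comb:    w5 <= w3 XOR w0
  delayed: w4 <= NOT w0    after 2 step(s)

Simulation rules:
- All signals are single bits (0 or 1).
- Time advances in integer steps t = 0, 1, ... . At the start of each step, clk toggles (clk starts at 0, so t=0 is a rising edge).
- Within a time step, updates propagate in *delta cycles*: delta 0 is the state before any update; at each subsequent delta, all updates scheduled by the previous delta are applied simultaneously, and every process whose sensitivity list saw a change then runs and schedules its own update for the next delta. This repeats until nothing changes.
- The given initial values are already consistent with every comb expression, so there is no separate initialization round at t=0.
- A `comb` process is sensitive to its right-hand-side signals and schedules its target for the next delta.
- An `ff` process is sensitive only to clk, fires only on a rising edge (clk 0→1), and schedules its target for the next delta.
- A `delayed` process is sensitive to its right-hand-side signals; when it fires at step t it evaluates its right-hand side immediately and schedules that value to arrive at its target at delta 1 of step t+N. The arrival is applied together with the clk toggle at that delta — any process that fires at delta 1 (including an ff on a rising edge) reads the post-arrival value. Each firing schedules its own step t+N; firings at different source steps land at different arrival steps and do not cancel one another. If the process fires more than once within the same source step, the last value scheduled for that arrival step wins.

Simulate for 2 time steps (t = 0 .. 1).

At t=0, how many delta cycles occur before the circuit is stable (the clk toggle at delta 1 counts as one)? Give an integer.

t0.Δ0 w3=1 w6=1 w5=0 w0=1 w2=0 w1=1 w4=1 clk=0
t0.Δ1 w3=1 w6=1 w5=0 w0=1 w2=0 w1=1 w4=1 clk=1
t0.Δ2 w3=1 w6=1 w5=0 w0=1 w2=1 w1=1 w4=1 clk=1
t0.Δ3 w3=1 w6=1 w5=0 w0=1 w2=1 w1=0 w4=1 clk=1
t1.Δ0 w3=1 w6=1 w5=0 w0=1 w2=1 w1=0 w4=1 clk=1
t1.Δ1 w3=1 w6=1 w5=0 w0=1 w2=1 w1=0 w4=1 clk=0

3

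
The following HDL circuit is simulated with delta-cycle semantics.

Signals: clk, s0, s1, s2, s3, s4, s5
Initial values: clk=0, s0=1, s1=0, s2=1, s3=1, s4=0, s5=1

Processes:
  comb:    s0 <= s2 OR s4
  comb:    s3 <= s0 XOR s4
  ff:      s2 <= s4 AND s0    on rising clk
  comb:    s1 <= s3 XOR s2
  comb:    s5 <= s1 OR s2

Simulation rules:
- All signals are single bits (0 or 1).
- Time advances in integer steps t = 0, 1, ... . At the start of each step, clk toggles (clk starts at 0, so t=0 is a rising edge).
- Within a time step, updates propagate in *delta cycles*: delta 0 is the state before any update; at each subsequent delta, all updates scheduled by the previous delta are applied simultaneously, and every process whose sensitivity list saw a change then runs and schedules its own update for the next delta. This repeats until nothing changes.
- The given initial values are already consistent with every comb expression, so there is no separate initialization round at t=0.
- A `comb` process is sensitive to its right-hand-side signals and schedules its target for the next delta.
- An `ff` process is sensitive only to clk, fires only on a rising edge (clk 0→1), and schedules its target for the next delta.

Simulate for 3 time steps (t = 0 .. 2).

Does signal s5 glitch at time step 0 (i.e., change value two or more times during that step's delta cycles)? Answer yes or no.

[bits: s5,clk,s3,s2,s1,s0,s4]
t=0: Δ0=1011010 Δ1=1111010 Δ2=1110010 Δ3=0110100 Δ4=1100100 Δ5=1100000 Δ6=0100000 | 6Δ
t=1: Δ0=0100000 Δ1=0000000 | 1Δ
t=2: Δ0=0000000 Δ1=0100000 | 1Δ

yes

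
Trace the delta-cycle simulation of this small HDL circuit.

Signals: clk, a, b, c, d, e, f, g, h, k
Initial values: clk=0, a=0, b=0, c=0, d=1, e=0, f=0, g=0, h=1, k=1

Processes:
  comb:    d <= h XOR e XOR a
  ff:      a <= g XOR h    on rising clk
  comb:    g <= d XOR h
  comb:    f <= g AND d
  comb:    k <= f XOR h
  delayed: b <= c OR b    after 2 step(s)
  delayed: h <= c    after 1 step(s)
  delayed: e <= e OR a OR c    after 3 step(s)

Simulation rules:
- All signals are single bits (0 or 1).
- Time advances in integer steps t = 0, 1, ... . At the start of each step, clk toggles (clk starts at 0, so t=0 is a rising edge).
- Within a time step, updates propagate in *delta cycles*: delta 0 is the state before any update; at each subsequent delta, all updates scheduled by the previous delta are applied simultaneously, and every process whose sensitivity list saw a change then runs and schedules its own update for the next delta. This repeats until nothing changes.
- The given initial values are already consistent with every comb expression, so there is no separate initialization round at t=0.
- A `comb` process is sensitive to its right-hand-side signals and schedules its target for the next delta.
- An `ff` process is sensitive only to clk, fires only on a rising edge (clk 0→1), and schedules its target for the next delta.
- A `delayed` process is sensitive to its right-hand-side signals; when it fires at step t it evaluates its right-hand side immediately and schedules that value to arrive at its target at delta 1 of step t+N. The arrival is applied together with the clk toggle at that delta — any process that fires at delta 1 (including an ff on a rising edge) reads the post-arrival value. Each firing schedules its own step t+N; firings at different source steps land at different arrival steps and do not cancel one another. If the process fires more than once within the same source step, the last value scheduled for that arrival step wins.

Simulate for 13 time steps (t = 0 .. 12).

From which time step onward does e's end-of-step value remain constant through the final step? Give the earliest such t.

[bits: e,b,clk,h,c,d,a,g,f,k]
t=0: Δ0=0001010001 Δ1=0011010001 Δ2=0011011001 Δ3=0011001001 Δ4=0011001101 | 4Δ
t=1: Δ0=0011001101 Δ1=0001001101 | 1Δ
t=2: Δ0=0001001101 Δ1=0011001101 Δ2=0011000101 Δ3=0011010101 Δ4=0011010011 Δ5=0011010000 Δ6=0011010001 | 6Δ
t=3: Δ0=0011010001 Δ1=1001010001 Δ2=1001000001 Δ3=1001000101 | 3Δ
t=4: Δ0=1001000101 Δ1=1011000101 | 1Δ
t=5: Δ0=1011000101 Δ1=0001000101 Δ2=0001010101 Δ3=0001010011 Δ4=0001010000 Δ5=0001010001 | 5Δ
t=6: Δ0=0001010001 Δ1=1011010001 Δ2=1011001001 Δ3=1011011101 Δ4=1011011011 Δ5=1011011000 Δ6=1011011001 | 6Δ
t=7: Δ0=1011011001 Δ1=1001011001 | 1Δ
t=8: Δ0=1001011001 Δ1=0011011001 Δ2=0011001001 Δ3=0011001101 | 3Δ
t=9: Δ0=0011001101 Δ1=1001001101 Δ2=1001011101 Δ3=1001011011 Δ4=1001011000 Δ5=1001011001 | 5Δ
t=10: Δ0=1001011001 Δ1=1011011001 | 1Δ
t=11: Δ0=1011011001 Δ1=1001011001 | 1Δ
t=12: Δ0=1001011001 Δ1=1011011001 | 1Δ

9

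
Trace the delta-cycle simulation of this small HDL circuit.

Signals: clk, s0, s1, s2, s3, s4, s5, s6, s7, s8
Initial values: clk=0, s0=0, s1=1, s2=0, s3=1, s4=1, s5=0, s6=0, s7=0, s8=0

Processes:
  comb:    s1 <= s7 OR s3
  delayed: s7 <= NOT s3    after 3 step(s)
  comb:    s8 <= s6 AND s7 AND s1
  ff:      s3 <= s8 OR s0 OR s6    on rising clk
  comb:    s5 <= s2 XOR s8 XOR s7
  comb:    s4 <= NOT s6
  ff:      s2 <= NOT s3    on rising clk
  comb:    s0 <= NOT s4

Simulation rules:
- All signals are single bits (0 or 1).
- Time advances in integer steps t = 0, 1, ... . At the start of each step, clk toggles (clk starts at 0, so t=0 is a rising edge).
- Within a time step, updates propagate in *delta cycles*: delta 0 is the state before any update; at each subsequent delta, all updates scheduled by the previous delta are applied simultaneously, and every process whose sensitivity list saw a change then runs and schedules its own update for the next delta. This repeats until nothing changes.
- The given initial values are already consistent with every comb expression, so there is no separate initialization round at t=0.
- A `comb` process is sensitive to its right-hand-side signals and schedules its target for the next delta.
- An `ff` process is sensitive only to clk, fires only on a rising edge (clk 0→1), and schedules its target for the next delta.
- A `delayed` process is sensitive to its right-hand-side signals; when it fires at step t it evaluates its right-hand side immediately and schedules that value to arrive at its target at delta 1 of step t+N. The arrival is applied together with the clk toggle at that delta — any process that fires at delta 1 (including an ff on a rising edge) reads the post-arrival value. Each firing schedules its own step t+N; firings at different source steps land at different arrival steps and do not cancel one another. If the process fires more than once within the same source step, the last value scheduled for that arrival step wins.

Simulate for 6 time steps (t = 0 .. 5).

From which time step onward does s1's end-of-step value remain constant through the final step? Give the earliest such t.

t=0 Δ0: s1=1 s0=0 s8=0 s6=0 s4=1 clk=0 s2=0 s7=0 s5=0 s3=1
  Δ1: clk:0→1
  Δ2: s3:1→0
  Δ3: s1:1→0
  (3Δ to stable)
t=1 Δ0: s1=0 s0=0 s8=0 s6=0 s4=1 clk=1 s2=0 s7=0 s5=0 s3=0
  Δ1: clk:1→0
  (1Δ to stable)
t=2 Δ0: s1=0 s0=0 s8=0 s6=0 s4=1 clk=0 s2=0 s7=0 s5=0 s3=0
  Δ1: clk:0→1
  Δ2: s2:0→1
  Δ3: s5:0→1
  (3Δ to stable)
t=3 Δ0: s1=0 s0=0 s8=0 s6=0 s4=1 clk=1 s2=1 s7=0 s5=1 s3=0
  Δ1: clk:1→0, s7:0→1
  Δ2: s1:0→1, s5:1→0
  (2Δ to stable)
t=4 Δ0: s1=1 s0=0 s8=0 s6=0 s4=1 clk=0 s2=1 s7=1 s5=0 s3=0
  Δ1: clk:0→1
  (1Δ to stable)
t=5 Δ0: s1=1 s0=0 s8=0 s6=0 s4=1 clk=1 s2=1 s7=1 s5=0 s3=0
  Δ1: clk:1→0
  (1Δ to stable)

3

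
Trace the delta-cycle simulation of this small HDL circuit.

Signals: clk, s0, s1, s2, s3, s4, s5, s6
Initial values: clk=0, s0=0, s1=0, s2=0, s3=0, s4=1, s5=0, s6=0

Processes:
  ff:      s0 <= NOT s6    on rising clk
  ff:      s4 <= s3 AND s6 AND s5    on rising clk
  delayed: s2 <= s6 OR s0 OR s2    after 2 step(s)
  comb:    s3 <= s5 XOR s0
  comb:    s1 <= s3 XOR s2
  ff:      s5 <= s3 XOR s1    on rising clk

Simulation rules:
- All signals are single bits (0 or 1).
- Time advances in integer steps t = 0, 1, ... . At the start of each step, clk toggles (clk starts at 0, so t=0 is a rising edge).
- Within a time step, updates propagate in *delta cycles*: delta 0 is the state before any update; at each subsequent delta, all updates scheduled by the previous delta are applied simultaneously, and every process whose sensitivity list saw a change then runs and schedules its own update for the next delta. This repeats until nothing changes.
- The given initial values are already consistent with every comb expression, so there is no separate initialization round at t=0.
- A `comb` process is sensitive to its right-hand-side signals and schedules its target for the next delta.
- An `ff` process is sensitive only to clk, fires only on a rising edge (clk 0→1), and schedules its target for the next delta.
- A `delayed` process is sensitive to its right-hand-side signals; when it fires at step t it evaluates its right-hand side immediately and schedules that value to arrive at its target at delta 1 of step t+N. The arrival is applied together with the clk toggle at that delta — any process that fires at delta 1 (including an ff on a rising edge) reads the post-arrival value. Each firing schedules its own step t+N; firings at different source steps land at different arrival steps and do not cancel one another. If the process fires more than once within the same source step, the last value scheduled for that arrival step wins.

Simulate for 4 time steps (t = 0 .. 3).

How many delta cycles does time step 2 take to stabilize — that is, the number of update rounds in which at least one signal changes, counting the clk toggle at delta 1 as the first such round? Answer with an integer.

2

t=0 Δ0: s0=0 s3=0 clk=0 s4=1 s2=0 s1=0 s6=0 s5=0
  Δ1: clk:0→1
  Δ2: s0:0→1, s4:1→0
  Δ3: s3:0→1
  Δ4: s1:0→1
  (4Δ to stable)
t=1 Δ0: s0=1 s3=1 clk=1 s4=0 s2=0 s1=1 s6=0 s5=0
  Δ1: clk:1→0
  (1Δ to stable)
t=2 Δ0: s0=1 s3=1 clk=0 s4=0 s2=0 s1=1 s6=0 s5=0
  Δ1: clk:0→1, s2:0→1
  Δ2: s1:1→0
  (2Δ to stable)
t=3 Δ0: s0=1 s3=1 clk=1 s4=0 s2=1 s1=0 s6=0 s5=0
  Δ1: clk:1→0
  (1Δ to stable)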